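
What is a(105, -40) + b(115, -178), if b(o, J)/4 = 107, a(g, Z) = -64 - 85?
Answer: 279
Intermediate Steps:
a(g, Z) = -149
b(o, J) = 428 (b(o, J) = 4*107 = 428)
a(105, -40) + b(115, -178) = -149 + 428 = 279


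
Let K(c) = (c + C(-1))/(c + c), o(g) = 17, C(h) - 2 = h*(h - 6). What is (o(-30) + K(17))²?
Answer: 91204/289 ≈ 315.58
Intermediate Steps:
C(h) = 2 + h*(-6 + h) (C(h) = 2 + h*(h - 6) = 2 + h*(-6 + h))
K(c) = (9 + c)/(2*c) (K(c) = (c + (2 + (-1)² - 6*(-1)))/(c + c) = (c + (2 + 1 + 6))/((2*c)) = (c + 9)*(1/(2*c)) = (9 + c)*(1/(2*c)) = (9 + c)/(2*c))
(o(-30) + K(17))² = (17 + (½)*(9 + 17)/17)² = (17 + (½)*(1/17)*26)² = (17 + 13/17)² = (302/17)² = 91204/289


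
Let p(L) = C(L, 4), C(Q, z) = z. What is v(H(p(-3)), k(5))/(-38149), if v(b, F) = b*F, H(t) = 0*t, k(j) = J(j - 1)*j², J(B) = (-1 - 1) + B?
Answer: 0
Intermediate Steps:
p(L) = 4
J(B) = -2 + B
k(j) = j²*(-3 + j) (k(j) = (-2 + (j - 1))*j² = (-2 + (-1 + j))*j² = (-3 + j)*j² = j²*(-3 + j))
H(t) = 0
v(b, F) = F*b
v(H(p(-3)), k(5))/(-38149) = ((5²*(-3 + 5))*0)/(-38149) = ((25*2)*0)*(-1/38149) = (50*0)*(-1/38149) = 0*(-1/38149) = 0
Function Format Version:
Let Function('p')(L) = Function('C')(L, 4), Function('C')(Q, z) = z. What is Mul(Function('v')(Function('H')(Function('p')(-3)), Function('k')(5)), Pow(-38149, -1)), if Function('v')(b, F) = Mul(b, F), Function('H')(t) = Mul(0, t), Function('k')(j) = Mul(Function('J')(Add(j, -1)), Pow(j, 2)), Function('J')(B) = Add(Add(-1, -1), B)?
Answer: 0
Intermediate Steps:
Function('p')(L) = 4
Function('J')(B) = Add(-2, B)
Function('k')(j) = Mul(Pow(j, 2), Add(-3, j)) (Function('k')(j) = Mul(Add(-2, Add(j, -1)), Pow(j, 2)) = Mul(Add(-2, Add(-1, j)), Pow(j, 2)) = Mul(Add(-3, j), Pow(j, 2)) = Mul(Pow(j, 2), Add(-3, j)))
Function('H')(t) = 0
Function('v')(b, F) = Mul(F, b)
Mul(Function('v')(Function('H')(Function('p')(-3)), Function('k')(5)), Pow(-38149, -1)) = Mul(Mul(Mul(Pow(5, 2), Add(-3, 5)), 0), Pow(-38149, -1)) = Mul(Mul(Mul(25, 2), 0), Rational(-1, 38149)) = Mul(Mul(50, 0), Rational(-1, 38149)) = Mul(0, Rational(-1, 38149)) = 0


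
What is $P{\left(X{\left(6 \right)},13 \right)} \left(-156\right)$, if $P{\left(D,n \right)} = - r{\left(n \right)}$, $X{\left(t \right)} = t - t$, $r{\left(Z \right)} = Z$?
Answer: $2028$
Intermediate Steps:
$X{\left(t \right)} = 0$
$P{\left(D,n \right)} = - n$
$P{\left(X{\left(6 \right)},13 \right)} \left(-156\right) = \left(-1\right) 13 \left(-156\right) = \left(-13\right) \left(-156\right) = 2028$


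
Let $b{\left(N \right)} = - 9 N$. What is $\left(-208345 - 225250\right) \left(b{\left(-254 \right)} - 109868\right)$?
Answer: $46647017290$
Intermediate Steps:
$\left(-208345 - 225250\right) \left(b{\left(-254 \right)} - 109868\right) = \left(-208345 - 225250\right) \left(\left(-9\right) \left(-254\right) - 109868\right) = - 433595 \left(2286 - 109868\right) = \left(-433595\right) \left(-107582\right) = 46647017290$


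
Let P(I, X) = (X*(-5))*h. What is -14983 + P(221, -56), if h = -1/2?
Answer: -15123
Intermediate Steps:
h = -1/2 (h = -1*1/2 = -1/2 ≈ -0.50000)
P(I, X) = 5*X/2 (P(I, X) = (X*(-5))*(-1/2) = -5*X*(-1/2) = 5*X/2)
-14983 + P(221, -56) = -14983 + (5/2)*(-56) = -14983 - 140 = -15123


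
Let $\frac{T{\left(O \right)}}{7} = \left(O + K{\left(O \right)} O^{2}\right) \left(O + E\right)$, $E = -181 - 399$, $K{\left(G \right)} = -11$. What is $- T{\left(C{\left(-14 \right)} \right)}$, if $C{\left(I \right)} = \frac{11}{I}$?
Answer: $- \frac{12074535}{392} \approx -30802.0$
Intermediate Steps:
$E = -580$ ($E = -181 - 399 = -580$)
$T{\left(O \right)} = 7 \left(-580 + O\right) \left(O - 11 O^{2}\right)$ ($T{\left(O \right)} = 7 \left(O - 11 O^{2}\right) \left(O - 580\right) = 7 \left(O - 11 O^{2}\right) \left(-580 + O\right) = 7 \left(-580 + O\right) \left(O - 11 O^{2}\right)$)
$- T{\left(C{\left(-14 \right)} \right)} = - 7 \frac{11}{-14} \left(-580 - 11 \left(\frac{11}{-14}\right)^{2} + 6381 \frac{11}{-14}\right) = - 7 \cdot 11 \left(- \frac{1}{14}\right) \left(-580 - 11 \left(11 \left(- \frac{1}{14}\right)\right)^{2} + 6381 \cdot 11 \left(- \frac{1}{14}\right)\right) = - \frac{7 \left(-11\right) \left(-580 - 11 \left(- \frac{11}{14}\right)^{2} + 6381 \left(- \frac{11}{14}\right)\right)}{14} = - \frac{7 \left(-11\right) \left(-580 - \frac{1331}{196} - \frac{70191}{14}\right)}{14} = - \frac{7 \left(-11\right) \left(-1097685\right)}{14 \cdot 196} = \left(-1\right) \frac{12074535}{392} = - \frac{12074535}{392}$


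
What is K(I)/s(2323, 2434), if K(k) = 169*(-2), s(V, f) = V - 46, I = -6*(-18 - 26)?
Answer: -338/2277 ≈ -0.14844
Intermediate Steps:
I = 264 (I = -6*(-44) = 264)
s(V, f) = -46 + V
K(k) = -338
K(I)/s(2323, 2434) = -338/(-46 + 2323) = -338/2277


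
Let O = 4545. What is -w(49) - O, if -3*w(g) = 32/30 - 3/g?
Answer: -10020986/2205 ≈ -4544.7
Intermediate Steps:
w(g) = -16/45 + 1/g (w(g) = -(32/30 - 3/g)/3 = -(32*(1/30) - 3/g)/3 = -(16/15 - 3/g)/3 = -16/45 + 1/g)
-w(49) - O = -(-16/45 + 1/49) - 1*4545 = -(-16/45 + 1/49) - 4545 = -1*(-739/2205) - 4545 = 739/2205 - 4545 = -10020986/2205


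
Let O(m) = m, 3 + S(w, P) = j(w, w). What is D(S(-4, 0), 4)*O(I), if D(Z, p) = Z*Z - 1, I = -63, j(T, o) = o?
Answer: -3024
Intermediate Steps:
S(w, P) = -3 + w
D(Z, p) = -1 + Z**2 (D(Z, p) = Z**2 - 1 = -1 + Z**2)
D(S(-4, 0), 4)*O(I) = (-1 + (-3 - 4)**2)*(-63) = (-1 + (-7)**2)*(-63) = (-1 + 49)*(-63) = 48*(-63) = -3024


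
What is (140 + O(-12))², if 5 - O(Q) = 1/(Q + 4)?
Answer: 1347921/64 ≈ 21061.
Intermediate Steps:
O(Q) = 5 - 1/(4 + Q) (O(Q) = 5 - 1/(Q + 4) = 5 - 1/(4 + Q))
(140 + O(-12))² = (140 + (19 + 5*(-12))/(4 - 12))² = (140 + (19 - 60)/(-8))² = (140 - ⅛*(-41))² = (140 + 41/8)² = (1161/8)² = 1347921/64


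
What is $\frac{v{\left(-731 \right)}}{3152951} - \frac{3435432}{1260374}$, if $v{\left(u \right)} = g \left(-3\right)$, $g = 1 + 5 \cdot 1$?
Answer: $- \frac{5415885723282}{1986948731837} \approx -2.7257$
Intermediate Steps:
$g = 6$ ($g = 1 + 5 = 6$)
$v{\left(u \right)} = -18$ ($v{\left(u \right)} = 6 \left(-3\right) = -18$)
$\frac{v{\left(-731 \right)}}{3152951} - \frac{3435432}{1260374} = - \frac{18}{3152951} - \frac{3435432}{1260374} = \left(-18\right) \frac{1}{3152951} - \frac{1717716}{630187} = - \frac{18}{3152951} - \frac{1717716}{630187} = - \frac{5415885723282}{1986948731837}$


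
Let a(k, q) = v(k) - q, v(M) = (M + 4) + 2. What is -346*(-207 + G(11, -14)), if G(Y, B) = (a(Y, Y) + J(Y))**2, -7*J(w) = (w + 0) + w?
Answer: 3371078/49 ≈ 68798.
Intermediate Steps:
v(M) = 6 + M (v(M) = (4 + M) + 2 = 6 + M)
a(k, q) = 6 + k - q (a(k, q) = (6 + k) - q = 6 + k - q)
J(w) = -2*w/7 (J(w) = -((w + 0) + w)/7 = -(w + w)/7 = -2*w/7)
G(Y, B) = (6 - 2*Y/7)**2 (G(Y, B) = ((6 + Y - Y) - 2*Y/7)**2 = (6 - 2*Y/7)**2)
-346*(-207 + G(11, -14)) = -346*(-207 + 4*(-21 + 11)**2/49) = -346*(-207 + (4/49)*(-10)**2) = -346*(-207 + (4/49)*100) = -346*(-207 + 400/49) = -346*(-9743/49) = 3371078/49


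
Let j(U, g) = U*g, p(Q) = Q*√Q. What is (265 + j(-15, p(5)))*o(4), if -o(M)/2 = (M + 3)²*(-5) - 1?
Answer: 130380 - 36900*√5 ≈ 47869.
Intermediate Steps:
p(Q) = Q^(3/2)
o(M) = 2 + 10*(3 + M)² (o(M) = -2*((M + 3)²*(-5) - 1) = -2*((3 + M)²*(-5) - 1) = -2*(-5*(3 + M)² - 1) = -2*(-1 - 5*(3 + M)²) = 2 + 10*(3 + M)²)
(265 + j(-15, p(5)))*o(4) = (265 - 75*√5)*(2 + 10*(3 + 4)²) = (265 - 75*√5)*(2 + 10*7²) = (265 - 75*√5)*(2 + 10*49) = (265 - 75*√5)*(2 + 490) = (265 - 75*√5)*492 = 130380 - 36900*√5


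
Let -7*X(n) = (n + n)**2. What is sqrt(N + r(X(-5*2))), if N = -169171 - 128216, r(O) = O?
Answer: I*sqrt(14574763)/7 ≈ 545.38*I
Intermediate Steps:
X(n) = -4*n**2/7 (X(n) = -(n + n)**2/7 = -4*n**2/7)
N = -297387
sqrt(N + r(X(-5*2))) = sqrt(-297387 - 4*(-5*2)**2/7) = sqrt(-297387 - 4/7*(-10)**2) = sqrt(-297387 - 4/7*100) = sqrt(-297387 - 400/7) = sqrt(-2082109/7) = I*sqrt(14574763)/7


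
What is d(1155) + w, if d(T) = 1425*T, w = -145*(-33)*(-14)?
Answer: 1578885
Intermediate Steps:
w = -66990 (w = 4785*(-14) = -66990)
d(1155) + w = 1425*1155 - 66990 = 1645875 - 66990 = 1578885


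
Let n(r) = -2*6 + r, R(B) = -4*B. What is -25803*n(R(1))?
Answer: 412848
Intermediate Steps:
n(r) = -12 + r
-25803*n(R(1)) = -25803*(-12 - 4*1) = -25803*(-12 - 4) = -25803*(-16) = 412848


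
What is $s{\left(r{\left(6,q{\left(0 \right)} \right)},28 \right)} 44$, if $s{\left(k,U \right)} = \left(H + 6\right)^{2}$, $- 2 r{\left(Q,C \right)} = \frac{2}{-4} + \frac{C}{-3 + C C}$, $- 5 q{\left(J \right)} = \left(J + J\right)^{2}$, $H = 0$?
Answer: $1584$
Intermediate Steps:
$q{\left(J \right)} = - \frac{4 J^{2}}{5}$ ($q{\left(J \right)} = - \frac{\left(J + J\right)^{2}}{5} = - \frac{\left(2 J\right)^{2}}{5} = - \frac{4 J^{2}}{5}$)
$r{\left(Q,C \right)} = \frac{1}{4} - \frac{C}{2 \left(-3 + C^{2}\right)}$ ($r{\left(Q,C \right)} = - \frac{\frac{2}{-4} + \frac{C}{-3 + C C}}{2} = - \frac{2 \left(- \frac{1}{4}\right) + \frac{C}{-3 + C^{2}}}{2} = - \frac{- \frac{1}{2} + \frac{C}{-3 + C^{2}}}{2} = \frac{1}{4} - \frac{C}{2 \left(-3 + C^{2}\right)}$)
$s{\left(k,U \right)} = 36$ ($s{\left(k,U \right)} = \left(0 + 6\right)^{2} = 6^{2} = 36$)
$s{\left(r{\left(6,q{\left(0 \right)} \right)},28 \right)} 44 = 36 \cdot 44 = 1584$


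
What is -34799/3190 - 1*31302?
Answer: -99888179/3190 ≈ -31313.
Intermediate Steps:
-34799/3190 - 1*31302 = -34799*1/3190 - 31302 = -34799/3190 - 31302 = -99888179/3190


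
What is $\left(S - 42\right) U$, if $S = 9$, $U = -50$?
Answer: $1650$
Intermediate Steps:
$\left(S - 42\right) U = \left(9 - 42\right) \left(-50\right) = \left(-33\right) \left(-50\right) = 1650$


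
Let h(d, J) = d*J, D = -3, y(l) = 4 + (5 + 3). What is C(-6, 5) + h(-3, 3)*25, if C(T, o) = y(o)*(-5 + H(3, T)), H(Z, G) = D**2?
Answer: -177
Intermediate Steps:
y(l) = 12 (y(l) = 4 + 8 = 12)
h(d, J) = J*d
H(Z, G) = 9 (H(Z, G) = (-3)**2 = 9)
C(T, o) = 48 (C(T, o) = 12*(-5 + 9) = 12*4 = 48)
C(-6, 5) + h(-3, 3)*25 = 48 + (3*(-3))*25 = 48 - 9*25 = 48 - 225 = -177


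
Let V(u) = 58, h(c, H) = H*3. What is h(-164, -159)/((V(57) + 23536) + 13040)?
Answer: -477/36634 ≈ -0.013021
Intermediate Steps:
h(c, H) = 3*H
h(-164, -159)/((V(57) + 23536) + 13040) = (3*(-159))/((58 + 23536) + 13040) = -477/(23594 + 13040) = -477/36634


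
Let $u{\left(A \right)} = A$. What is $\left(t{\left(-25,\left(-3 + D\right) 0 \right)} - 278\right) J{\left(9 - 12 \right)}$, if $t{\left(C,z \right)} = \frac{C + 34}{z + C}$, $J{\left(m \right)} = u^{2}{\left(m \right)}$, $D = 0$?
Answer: $- \frac{62631}{25} \approx -2505.2$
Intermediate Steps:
$J{\left(m \right)} = m^{2}$
$t{\left(C,z \right)} = \frac{34 + C}{C + z}$
$\left(t{\left(-25,\left(-3 + D\right) 0 \right)} - 278\right) J{\left(9 - 12 \right)} = \left(\frac{34 - 25}{-25 + \left(-3 + 0\right) 0} - 278\right) \left(9 - 12\right)^{2} = \left(\frac{1}{-25 - 0} \cdot 9 - 278\right) \left(9 - 12\right)^{2} = \left(\frac{1}{-25 + 0} \cdot 9 - 278\right) \left(-3\right)^{2} = \left(\frac{1}{-25} \cdot 9 - 278\right) 9 = \left(\left(- \frac{1}{25}\right) 9 - 278\right) 9 = \left(- \frac{9}{25} - 278\right) 9 = \left(- \frac{6959}{25}\right) 9 = - \frac{62631}{25}$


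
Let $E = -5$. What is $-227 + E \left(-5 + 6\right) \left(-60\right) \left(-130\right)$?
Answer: $-39227$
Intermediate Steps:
$-227 + E \left(-5 + 6\right) \left(-60\right) \left(-130\right) = -227 + - 5 \left(-5 + 6\right) \left(-60\right) \left(-130\right) = -227 + \left(-5\right) 1 \left(-60\right) \left(-130\right) = -227 + \left(-5\right) \left(-60\right) \left(-130\right) = -227 + 300 \left(-130\right) = -227 - 39000 = -39227$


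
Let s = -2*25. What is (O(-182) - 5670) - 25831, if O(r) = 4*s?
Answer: -31701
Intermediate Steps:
s = -50
O(r) = -200 (O(r) = 4*(-50) = -200)
(O(-182) - 5670) - 25831 = (-200 - 5670) - 25831 = -5870 - 25831 = -31701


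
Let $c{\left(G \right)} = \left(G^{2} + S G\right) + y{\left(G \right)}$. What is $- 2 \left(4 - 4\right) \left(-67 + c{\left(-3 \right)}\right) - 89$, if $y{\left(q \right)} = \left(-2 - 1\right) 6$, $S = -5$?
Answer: $-89$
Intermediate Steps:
$y{\left(q \right)} = -18$ ($y{\left(q \right)} = \left(-3\right) 6 = -18$)
$c{\left(G \right)} = -18 + G^{2} - 5 G$ ($c{\left(G \right)} = \left(G^{2} - 5 G\right) - 18 = -18 + G^{2} - 5 G$)
$- 2 \left(4 - 4\right) \left(-67 + c{\left(-3 \right)}\right) - 89 = - 2 \left(4 - 4\right) \left(-67 - \left(3 - 9\right)\right) - 89 = \left(-2\right) 0 \left(-67 + \left(-18 + 9 + 15\right)\right) - 89 = 0 \left(-67 + 6\right) - 89 = 0 \left(-61\right) - 89 = 0 - 89 = -89$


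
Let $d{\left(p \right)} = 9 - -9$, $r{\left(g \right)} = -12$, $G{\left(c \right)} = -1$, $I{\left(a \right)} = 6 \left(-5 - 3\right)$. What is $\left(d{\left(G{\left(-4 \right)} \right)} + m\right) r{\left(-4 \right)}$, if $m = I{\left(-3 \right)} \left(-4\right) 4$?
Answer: $-9432$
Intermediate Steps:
$I{\left(a \right)} = -48$ ($I{\left(a \right)} = 6 \left(-8\right) = -48$)
$d{\left(p \right)} = 18$ ($d{\left(p \right)} = 9 + 9 = 18$)
$m = 768$ ($m = \left(-48\right) \left(-4\right) 4 = 192 \cdot 4 = 768$)
$\left(d{\left(G{\left(-4 \right)} \right)} + m\right) r{\left(-4 \right)} = \left(18 + 768\right) \left(-12\right) = 786 \left(-12\right) = -9432$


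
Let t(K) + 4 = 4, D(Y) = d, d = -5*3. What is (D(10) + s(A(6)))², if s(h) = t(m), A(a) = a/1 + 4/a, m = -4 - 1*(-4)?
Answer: 225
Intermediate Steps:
m = 0 (m = -4 + 4 = 0)
d = -15
A(a) = a + 4/a (A(a) = a*1 + 4/a = a + 4/a)
D(Y) = -15
t(K) = 0 (t(K) = -4 + 4 = 0)
s(h) = 0
(D(10) + s(A(6)))² = (-15 + 0)² = (-15)² = 225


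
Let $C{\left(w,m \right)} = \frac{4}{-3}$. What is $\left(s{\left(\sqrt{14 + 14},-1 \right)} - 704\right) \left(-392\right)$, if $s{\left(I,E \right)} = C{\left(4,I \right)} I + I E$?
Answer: $275968 + \frac{5488 \sqrt{7}}{3} \approx 2.8081 \cdot 10^{5}$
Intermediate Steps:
$C{\left(w,m \right)} = - \frac{4}{3}$ ($C{\left(w,m \right)} = 4 \left(- \frac{1}{3}\right) = - \frac{4}{3}$)
$s{\left(I,E \right)} = - \frac{4 I}{3} + E I$ ($s{\left(I,E \right)} = - \frac{4 I}{3} + I E = - \frac{4 I}{3} + E I$)
$\left(s{\left(\sqrt{14 + 14},-1 \right)} - 704\right) \left(-392\right) = \left(\frac{\sqrt{14 + 14} \left(-4 + 3 \left(-1\right)\right)}{3} - 704\right) \left(-392\right) = \left(\frac{\sqrt{28} \left(-4 - 3\right)}{3} - 704\right) \left(-392\right) = \left(\frac{1}{3} \cdot 2 \sqrt{7} \left(-7\right) - 704\right) \left(-392\right) = \left(- \frac{14 \sqrt{7}}{3} - 704\right) \left(-392\right) = \left(-704 - \frac{14 \sqrt{7}}{3}\right) \left(-392\right) = 275968 + \frac{5488 \sqrt{7}}{3}$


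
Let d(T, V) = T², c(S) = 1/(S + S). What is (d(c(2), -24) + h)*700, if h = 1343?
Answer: 3760575/4 ≈ 9.4014e+5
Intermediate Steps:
c(S) = 1/(2*S)
(d(c(2), -24) + h)*700 = (((½)/2)² + 1343)*700 = (((½)*(½))² + 1343)*700 = ((¼)² + 1343)*700 = (1/16 + 1343)*700 = (21489/16)*700 = 3760575/4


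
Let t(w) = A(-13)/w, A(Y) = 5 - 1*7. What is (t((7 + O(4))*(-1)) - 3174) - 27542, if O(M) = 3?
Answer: -153579/5 ≈ -30716.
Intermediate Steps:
A(Y) = -2 (A(Y) = 5 - 7 = -2)
t(w) = -2/w
(t((7 + O(4))*(-1)) - 3174) - 27542 = (-2*(-1/(7 + 3)) - 3174) - 27542 = (-2/(10*(-1)) - 3174) - 27542 = (-2/(-10) - 3174) - 27542 = (-2*(-1/10) - 3174) - 27542 = (1/5 - 3174) - 27542 = -15869/5 - 27542 = -153579/5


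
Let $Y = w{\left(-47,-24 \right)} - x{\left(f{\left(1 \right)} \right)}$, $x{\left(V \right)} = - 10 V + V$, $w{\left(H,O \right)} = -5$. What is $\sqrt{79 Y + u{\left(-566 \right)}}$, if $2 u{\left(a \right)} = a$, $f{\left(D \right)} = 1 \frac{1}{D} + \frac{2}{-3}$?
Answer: $21 i \approx 21.0 i$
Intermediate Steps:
$f{\left(D \right)} = - \frac{2}{3} + \frac{1}{D}$ ($f{\left(D \right)} = \frac{1}{D} + 2 \left(- \frac{1}{3}\right) = \frac{1}{D} - \frac{2}{3} = - \frac{2}{3} + \frac{1}{D}$)
$x{\left(V \right)} = - 9 V$
$u{\left(a \right)} = \frac{a}{2}$
$Y = -2$ ($Y = -5 - - 9 \left(- \frac{2}{3} + 1^{-1}\right) = -5 - - 9 \left(- \frac{2}{3} + 1\right) = -5 - \left(-9\right) \frac{1}{3} = -5 - -3 = -5 + 3 = -2$)
$\sqrt{79 Y + u{\left(-566 \right)}} = \sqrt{79 \left(-2\right) + \frac{1}{2} \left(-566\right)} = \sqrt{-158 - 283} = \sqrt{-441} = 21 i$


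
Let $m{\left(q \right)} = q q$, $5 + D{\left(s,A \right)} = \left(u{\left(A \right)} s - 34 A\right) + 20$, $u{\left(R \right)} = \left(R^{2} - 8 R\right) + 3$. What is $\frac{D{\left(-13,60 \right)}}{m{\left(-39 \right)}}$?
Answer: $- \frac{4736}{169} \approx -28.024$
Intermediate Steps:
$u{\left(R \right)} = 3 + R^{2} - 8 R$
$D{\left(s,A \right)} = 15 - 34 A + s \left(3 + A^{2} - 8 A\right)$ ($D{\left(s,A \right)} = -5 - \left(-20 + 34 A - \left(3 + A^{2} - 8 A\right) s\right) = -5 - \left(-20 + 34 A - s \left(3 + A^{2} - 8 A\right)\right) = -5 + \left(20 - 34 A + s \left(3 + A^{2} - 8 A\right)\right) = 15 - 34 A + s \left(3 + A^{2} - 8 A\right)$)
$m{\left(q \right)} = q^{2}$
$\frac{D{\left(-13,60 \right)}}{m{\left(-39 \right)}} = \frac{15 - 2040 - 13 \left(3 + 60^{2} - 480\right)}{\left(-39\right)^{2}} = \frac{15 - 2040 - 13 \left(3 + 3600 - 480\right)}{1521} = \left(15 - 2040 - 40599\right) \frac{1}{1521} = \left(-42624\right) \frac{1}{1521} = - \frac{4736}{169}$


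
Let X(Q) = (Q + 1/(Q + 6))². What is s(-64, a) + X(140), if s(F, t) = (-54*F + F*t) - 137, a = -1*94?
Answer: 616819341/21316 ≈ 28937.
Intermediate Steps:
a = -94
s(F, t) = -137 - 54*F + F*t
X(Q) = (Q + 1/(6 + Q))²
s(-64, a) + X(140) = (-137 - 54*(-64) - 64*(-94)) + (1 + 140² + 6*140)²/(6 + 140)² = (-137 + 3456 + 6016) + (1 + 19600 + 840)²/146² = 9335 + (1/21316)*20441² = 9335 + (1/21316)*417834481 = 9335 + 417834481/21316 = 616819341/21316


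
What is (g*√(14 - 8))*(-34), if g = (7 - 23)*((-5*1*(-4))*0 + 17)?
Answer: 9248*√6 ≈ 22653.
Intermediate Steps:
g = -272 (g = -16*(-5*(-4)*0 + 17) = -16*(20*0 + 17) = -16*(0 + 17) = -16*17 = -272)
(g*√(14 - 8))*(-34) = -272*√(14 - 8)*(-34) = -272*√6*(-34) = 9248*√6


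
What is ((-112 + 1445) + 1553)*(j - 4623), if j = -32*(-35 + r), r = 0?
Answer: -10109658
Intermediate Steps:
j = 1120 (j = -32*(-35 + 0) = -32*(-35) = 1120)
((-112 + 1445) + 1553)*(j - 4623) = ((-112 + 1445) + 1553)*(1120 - 4623) = (1333 + 1553)*(-3503) = 2886*(-3503) = -10109658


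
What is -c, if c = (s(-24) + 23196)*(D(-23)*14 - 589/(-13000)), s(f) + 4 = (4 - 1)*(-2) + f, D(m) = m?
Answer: 48471244791/6500 ≈ 7.4571e+6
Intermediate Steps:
s(f) = -10 + f (s(f) = -4 + ((4 - 1)*(-2) + f) = -4 + (3*(-2) + f) = -4 + (-6 + f) = -10 + f)
c = -48471244791/6500 (c = ((-10 - 24) + 23196)*(-23*14 - 589/(-13000)) = (-34 + 23196)*(-322 - 589*(-1/13000)) = 23162*(-322 + 589/13000) = 23162*(-4185411/13000) = -48471244791/6500 ≈ -7.4571e+6)
-c = -1*(-48471244791/6500) = 48471244791/6500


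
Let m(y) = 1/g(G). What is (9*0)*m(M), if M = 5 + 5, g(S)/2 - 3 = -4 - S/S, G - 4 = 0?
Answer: 0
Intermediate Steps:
G = 4 (G = 4 + 0 = 4)
g(S) = -4 (g(S) = 6 + 2*(-4 - S/S) = 6 + 2*(-4 - 1*1) = 6 + 2*(-4 - 1) = 6 + 2*(-5) = 6 - 10 = -4)
M = 10
m(y) = -1/4 (m(y) = 1/(-4) = -1/4)
(9*0)*m(M) = (9*0)*(-1/4) = 0*(-1/4) = 0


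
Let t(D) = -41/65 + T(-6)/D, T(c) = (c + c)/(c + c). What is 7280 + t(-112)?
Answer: 52993743/7280 ≈ 7279.4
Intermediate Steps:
T(c) = 1 (T(c) = (2*c)/((2*c)) = (2*c)*(1/(2*c)) = 1)
t(D) = -41/65 + 1/D
7280 + t(-112) = 7280 + (-41/65 + 1/(-112)) = 7280 + (-41/65 - 1/112) = 7280 - 4657/7280 = 52993743/7280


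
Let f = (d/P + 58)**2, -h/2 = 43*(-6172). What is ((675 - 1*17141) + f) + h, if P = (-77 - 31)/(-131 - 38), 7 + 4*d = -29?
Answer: 74340673/144 ≈ 5.1625e+5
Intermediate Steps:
d = -9 (d = -7/4 + (1/4)*(-29) = -7/4 - 29/4 = -9)
P = 108/169 (P = -108/(-169) = -108*(-1/169) = 108/169 ≈ 0.63905)
h = 530792 (h = -86*(-6172) = -2*(-265396) = 530792)
f = 277729/144 (f = (-9/108/169 + 58)**2 = (-9*169/108 + 58)**2 = (-169/12 + 58)**2 = (527/12)**2 = 277729/144 ≈ 1928.7)
((675 - 1*17141) + f) + h = ((675 - 1*17141) + 277729/144) + 530792 = ((675 - 17141) + 277729/144) + 530792 = (-16466 + 277729/144) + 530792 = -2093375/144 + 530792 = 74340673/144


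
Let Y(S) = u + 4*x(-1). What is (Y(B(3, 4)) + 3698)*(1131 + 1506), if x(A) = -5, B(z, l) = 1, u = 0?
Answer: 9698886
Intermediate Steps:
Y(S) = -20 (Y(S) = 0 + 4*(-5) = 0 - 20 = -20)
(Y(B(3, 4)) + 3698)*(1131 + 1506) = (-20 + 3698)*(1131 + 1506) = 3678*2637 = 9698886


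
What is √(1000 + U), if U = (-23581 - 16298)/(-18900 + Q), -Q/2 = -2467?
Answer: √195606106114/13966 ≈ 31.668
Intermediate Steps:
Q = 4934 (Q = -2*(-2467) = 4934)
U = 39879/13966 (U = (-23581 - 16298)/(-18900 + 4934) = -39879/(-13966) = -39879*(-1/13966) = 39879/13966 ≈ 2.8554)
√(1000 + U) = √(1000 + 39879/13966) = √(14005879/13966) = √195606106114/13966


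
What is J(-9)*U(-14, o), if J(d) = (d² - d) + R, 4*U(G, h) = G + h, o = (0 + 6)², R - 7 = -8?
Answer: 979/2 ≈ 489.50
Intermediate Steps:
R = -1 (R = 7 - 8 = -1)
o = 36 (o = 6² = 36)
U(G, h) = G/4 + h/4 (U(G, h) = (G + h)/4 = G/4 + h/4)
J(d) = -1 + d² - d (J(d) = (d² - d) - 1 = -1 + d² - d)
J(-9)*U(-14, o) = (-1 + (-9)² - 1*(-9))*((¼)*(-14) + (¼)*36) = (-1 + 81 + 9)*(-7/2 + 9) = 89*(11/2) = 979/2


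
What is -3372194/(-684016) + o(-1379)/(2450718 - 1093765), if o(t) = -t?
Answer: 2288426011473/464088781624 ≈ 4.9310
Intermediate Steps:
-3372194/(-684016) + o(-1379)/(2450718 - 1093765) = -3372194/(-684016) + (-1*(-1379))/(2450718 - 1093765) = -3372194*(-1/684016) + 1379/1356953 = 1686097/342008 + 1379*(1/1356953) = 1686097/342008 + 1379/1356953 = 2288426011473/464088781624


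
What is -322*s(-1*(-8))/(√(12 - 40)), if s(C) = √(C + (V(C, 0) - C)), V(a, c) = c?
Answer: 0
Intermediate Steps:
s(C) = 0 (s(C) = √(C + (0 - C)) = √(C - C) = √0 = 0)
-322*s(-1*(-8))/(√(12 - 40)) = -0/(√(12 - 40)) = -0/(√(-28)) = -0/(2*I*√7) = -0*(-I*√7/14) = -322*0 = 0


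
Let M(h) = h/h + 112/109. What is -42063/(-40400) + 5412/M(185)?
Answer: 23841579123/8928400 ≈ 2670.3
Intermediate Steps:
M(h) = 221/109 (M(h) = 1 + 112*(1/109) = 1 + 112/109 = 221/109)
-42063/(-40400) + 5412/M(185) = -42063/(-40400) + 5412/(221/109) = -42063*(-1/40400) + 5412*(109/221) = 42063/40400 + 589908/221 = 23841579123/8928400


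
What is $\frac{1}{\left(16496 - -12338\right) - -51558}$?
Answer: $\frac{1}{80392} \approx 1.2439 \cdot 10^{-5}$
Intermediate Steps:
$\frac{1}{\left(16496 - -12338\right) - -51558} = \frac{1}{\left(16496 + 12338\right) + 51558} = \frac{1}{28834 + 51558} = \frac{1}{80392}$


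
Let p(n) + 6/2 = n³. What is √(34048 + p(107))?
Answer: 4*√78693 ≈ 1122.1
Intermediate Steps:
p(n) = -3 + n³
√(34048 + p(107)) = √(34048 + (-3 + 107³)) = √(34048 + (-3 + 1225043)) = √(34048 + 1225040) = √1259088 = 4*√78693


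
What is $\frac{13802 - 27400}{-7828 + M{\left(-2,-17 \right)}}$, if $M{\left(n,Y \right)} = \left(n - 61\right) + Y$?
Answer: $\frac{6799}{3954} \approx 1.7195$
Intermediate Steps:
$M{\left(n,Y \right)} = -61 + Y + n$ ($M{\left(n,Y \right)} = \left(-61 + n\right) + Y = -61 + Y + n$)
$\frac{13802 - 27400}{-7828 + M{\left(-2,-17 \right)}} = \frac{13802 - 27400}{-7828 - 80} = - \frac{13598}{-7828 - 80} = - \frac{13598}{-7908} = \left(-13598\right) \left(- \frac{1}{7908}\right) = \frac{6799}{3954}$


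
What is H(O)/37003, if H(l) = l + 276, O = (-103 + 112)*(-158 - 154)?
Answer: -2532/37003 ≈ -0.068427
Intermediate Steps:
O = -2808 (O = 9*(-312) = -2808)
H(l) = 276 + l
H(O)/37003 = (276 - 2808)/37003 = -2532*1/37003 = -2532/37003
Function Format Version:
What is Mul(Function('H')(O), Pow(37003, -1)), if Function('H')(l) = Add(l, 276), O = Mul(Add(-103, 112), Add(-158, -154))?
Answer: Rational(-2532, 37003) ≈ -0.068427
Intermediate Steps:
O = -2808 (O = Mul(9, -312) = -2808)
Function('H')(l) = Add(276, l)
Mul(Function('H')(O), Pow(37003, -1)) = Mul(Add(276, -2808), Pow(37003, -1)) = Mul(-2532, Rational(1, 37003)) = Rational(-2532, 37003)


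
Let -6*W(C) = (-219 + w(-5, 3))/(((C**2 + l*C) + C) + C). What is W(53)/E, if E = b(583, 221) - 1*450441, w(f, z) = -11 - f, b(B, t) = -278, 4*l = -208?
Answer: -25/47776214 ≈ -5.2327e-7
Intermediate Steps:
l = -52 (l = (1/4)*(-208) = -52)
W(C) = 75/(2*(C**2 - 50*C)) (W(C) = -(-219 + (-11 - 1*(-5)))/(6*(((C**2 - 52*C) + C) + C)) = -(-219 + (-11 + 5))/(6*((C**2 - 51*C) + C)) = -(-219 - 6)/(6*(C**2 - 50*C)) = -(-75)/(2*(C**2 - 50*C)) = 75/(2*(C**2 - 50*C)))
E = -450719 (E = -278 - 1*450441 = -278 - 450441 = -450719)
W(53)/E = ((75/2)/(53*(-50 + 53)))/(-450719) = ((75/2)*(1/53)/3)*(-1/450719) = ((75/2)*(1/53)*(1/3))*(-1/450719) = (25/106)*(-1/450719) = -25/47776214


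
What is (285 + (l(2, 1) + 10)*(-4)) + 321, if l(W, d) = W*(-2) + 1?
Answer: 578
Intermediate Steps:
l(W, d) = 1 - 2*W (l(W, d) = -2*W + 1 = 1 - 2*W)
(285 + (l(2, 1) + 10)*(-4)) + 321 = (285 + ((1 - 2*2) + 10)*(-4)) + 321 = (285 + ((1 - 4) + 10)*(-4)) + 321 = (285 + (-3 + 10)*(-4)) + 321 = (285 + 7*(-4)) + 321 = (285 - 28) + 321 = 257 + 321 = 578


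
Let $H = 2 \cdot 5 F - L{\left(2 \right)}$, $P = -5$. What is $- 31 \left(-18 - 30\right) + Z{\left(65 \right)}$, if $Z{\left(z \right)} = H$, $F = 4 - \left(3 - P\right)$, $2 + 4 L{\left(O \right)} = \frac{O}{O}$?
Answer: $\frac{5793}{4} \approx 1448.3$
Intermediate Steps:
$L{\left(O \right)} = - \frac{1}{4}$ ($L{\left(O \right)} = - \frac{1}{2} + \frac{O \frac{1}{O}}{4} = - \frac{1}{2} + \frac{1}{4} \cdot 1 = - \frac{1}{2} + \frac{1}{4} = - \frac{1}{4}$)
$F = -4$ ($F = 4 - \left(3 - -5\right) = 4 - \left(3 + 5\right) = 4 - 8 = -4$)
$H = - \frac{159}{4}$ ($H = 2 \cdot 5 \left(-4\right) - - \frac{1}{4} = 10 \left(-4\right) + \frac{1}{4} = -40 + \frac{1}{4} = - \frac{159}{4} \approx -39.75$)
$Z{\left(z \right)} = - \frac{159}{4}$
$- 31 \left(-18 - 30\right) + Z{\left(65 \right)} = - 31 \left(-18 - 30\right) - \frac{159}{4} = \left(-31\right) \left(-48\right) - \frac{159}{4} = 1488 - \frac{159}{4} = \frac{5793}{4}$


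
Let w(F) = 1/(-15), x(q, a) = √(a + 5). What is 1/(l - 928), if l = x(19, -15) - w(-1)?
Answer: -208785/193740811 - 225*I*√10/193740811 ≈ -0.0010777 - 3.6725e-6*I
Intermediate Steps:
x(q, a) = √(5 + a)
w(F) = -1/15
l = 1/15 + I*√10 (l = √(5 - 15) - 1*(-1/15) = √(-10) + 1/15 = I*√10 + 1/15 = 1/15 + I*√10 ≈ 0.066667 + 3.1623*I)
1/(l - 928) = 1/((1/15 + I*√10) - 928) = 1/(-13919/15 + I*√10)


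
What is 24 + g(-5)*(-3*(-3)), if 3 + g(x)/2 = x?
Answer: -120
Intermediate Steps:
g(x) = -6 + 2*x
24 + g(-5)*(-3*(-3)) = 24 + (-6 + 2*(-5))*(-3*(-3)) = 24 + (-6 - 10)*9 = 24 - 16*9 = 24 - 144 = -120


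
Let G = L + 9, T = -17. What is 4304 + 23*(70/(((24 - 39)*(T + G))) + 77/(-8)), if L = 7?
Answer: 100559/24 ≈ 4190.0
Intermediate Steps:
G = 16 (G = 7 + 9 = 16)
4304 + 23*(70/(((24 - 39)*(T + G))) + 77/(-8)) = 4304 + 23*(70/(((24 - 39)*(-17 + 16))) + 77/(-8)) = 4304 + 23*(70/((-15*(-1))) + 77*(-1/8)) = 4304 + 23*(70/15 - 77/8) = 4304 + 23*(70*(1/15) - 77/8) = 4304 + 23*(14/3 - 77/8) = 4304 + 23*(-119/24) = 4304 - 2737/24 = 100559/24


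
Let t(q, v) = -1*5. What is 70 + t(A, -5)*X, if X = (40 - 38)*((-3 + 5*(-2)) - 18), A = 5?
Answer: 380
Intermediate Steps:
t(q, v) = -5
X = -62 (X = 2*((-3 - 10) - 18) = 2*(-13 - 18) = 2*(-31) = -62)
70 + t(A, -5)*X = 70 - 5*(-62) = 70 + 310 = 380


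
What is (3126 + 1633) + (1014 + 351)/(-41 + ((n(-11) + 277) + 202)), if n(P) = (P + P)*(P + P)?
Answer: 4389163/922 ≈ 4760.5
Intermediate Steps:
n(P) = 4*P**2 (n(P) = (2*P)*(2*P) = 4*P**2)
(3126 + 1633) + (1014 + 351)/(-41 + ((n(-11) + 277) + 202)) = (3126 + 1633) + (1014 + 351)/(-41 + ((4*(-11)**2 + 277) + 202)) = 4759 + 1365/(-41 + ((4*121 + 277) + 202)) = 4759 + 1365/(-41 + ((484 + 277) + 202)) = 4759 + 1365/(-41 + (761 + 202)) = 4759 + 1365/(-41 + 963) = 4759 + 1365/922 = 4389163/922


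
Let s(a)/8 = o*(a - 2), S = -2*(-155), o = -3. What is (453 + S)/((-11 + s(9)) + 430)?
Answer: 763/251 ≈ 3.0398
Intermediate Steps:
S = 310
s(a) = 48 - 24*a (s(a) = 8*(-3*(a - 2)) = 8*(-3*(-2 + a)) = 8*(6 - 3*a) = 48 - 24*a)
(453 + S)/((-11 + s(9)) + 430) = (453 + 310)/((-11 + (48 - 24*9)) + 430) = 763/((-11 + (48 - 216)) + 430) = 763/((-11 - 168) + 430) = 763/(-179 + 430) = 763/251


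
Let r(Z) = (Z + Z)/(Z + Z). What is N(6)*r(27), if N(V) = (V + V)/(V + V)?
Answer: 1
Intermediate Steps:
N(V) = 1 (N(V) = (2*V)/((2*V)) = (2*V)*(1/(2*V)) = 1)
r(Z) = 1 (r(Z) = (2*Z)/((2*Z)) = (2*Z)*(1/(2*Z)) = 1)
N(6)*r(27) = 1*1 = 1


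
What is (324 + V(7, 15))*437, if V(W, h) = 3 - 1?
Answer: 142462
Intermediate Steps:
V(W, h) = 2
(324 + V(7, 15))*437 = (324 + 2)*437 = 326*437 = 142462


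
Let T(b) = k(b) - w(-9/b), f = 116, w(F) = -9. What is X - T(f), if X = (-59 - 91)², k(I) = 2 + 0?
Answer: 22489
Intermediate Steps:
k(I) = 2
T(b) = 11 (T(b) = 2 - 1*(-9) = 2 + 9 = 11)
X = 22500 (X = (-150)² = 22500)
X - T(f) = 22500 - 1*11 = 22500 - 11 = 22489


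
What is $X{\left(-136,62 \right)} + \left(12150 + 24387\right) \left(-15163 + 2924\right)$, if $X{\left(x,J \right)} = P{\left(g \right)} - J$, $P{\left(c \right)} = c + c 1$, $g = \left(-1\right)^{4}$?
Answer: $-447176403$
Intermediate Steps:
$g = 1$
$P{\left(c \right)} = 2 c$ ($P{\left(c \right)} = c + c = 2 c$)
$X{\left(x,J \right)} = 2 - J$ ($X{\left(x,J \right)} = 2 \cdot 1 - J = 2 - J$)
$X{\left(-136,62 \right)} + \left(12150 + 24387\right) \left(-15163 + 2924\right) = \left(2 - 62\right) + \left(12150 + 24387\right) \left(-15163 + 2924\right) = \left(2 - 62\right) + 36537 \left(-12239\right) = -60 - 447176343 = -447176403$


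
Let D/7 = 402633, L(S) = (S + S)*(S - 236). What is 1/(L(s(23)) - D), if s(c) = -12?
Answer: -1/2812479 ≈ -3.5556e-7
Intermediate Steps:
L(S) = 2*S*(-236 + S) (L(S) = (2*S)*(-236 + S) = 2*S*(-236 + S))
D = 2818431 (D = 7*402633 = 2818431)
1/(L(s(23)) - D) = 1/(2*(-12)*(-236 - 12) - 1*2818431) = 1/(2*(-12)*(-248) - 2818431) = 1/(5952 - 2818431) = 1/(-2812479) = -1/2812479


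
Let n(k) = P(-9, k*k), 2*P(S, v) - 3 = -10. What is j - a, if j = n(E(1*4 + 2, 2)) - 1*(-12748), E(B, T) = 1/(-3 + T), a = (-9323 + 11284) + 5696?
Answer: 10175/2 ≈ 5087.5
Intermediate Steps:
a = 7657 (a = 1961 + 5696 = 7657)
P(S, v) = -7/2 (P(S, v) = 3/2 + (½)*(-10) = 3/2 - 5 = -7/2)
n(k) = -7/2
j = 25489/2 (j = -7/2 - 1*(-12748) = -7/2 + 12748 = 25489/2 ≈ 12745.)
j - a = 25489/2 - 1*7657 = 25489/2 - 7657 = 10175/2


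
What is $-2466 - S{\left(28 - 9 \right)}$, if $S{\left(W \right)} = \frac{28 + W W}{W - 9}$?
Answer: $- \frac{25049}{10} \approx -2504.9$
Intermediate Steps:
$S{\left(W \right)} = \frac{28 + W^{2}}{-9 + W}$
$-2466 - S{\left(28 - 9 \right)} = -2466 - \frac{28 + \left(28 - 9\right)^{2}}{-9 + \left(28 - 9\right)} = -2466 - \frac{28 + 19^{2}}{-9 + 19} = -2466 - \frac{28 + 361}{10} = -2466 - \frac{1}{10} \cdot 389 = -2466 - \frac{389}{10} = - \frac{25049}{10}$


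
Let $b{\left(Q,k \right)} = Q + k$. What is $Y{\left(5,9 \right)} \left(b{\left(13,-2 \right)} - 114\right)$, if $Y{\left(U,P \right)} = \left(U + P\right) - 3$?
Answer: $-1133$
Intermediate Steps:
$Y{\left(U,P \right)} = -3 + P + U$ ($Y{\left(U,P \right)} = \left(P + U\right) - 3 = -3 + P + U$)
$Y{\left(5,9 \right)} \left(b{\left(13,-2 \right)} - 114\right) = \left(-3 + 9 + 5\right) \left(\left(13 - 2\right) - 114\right) = 11 \left(11 - 114\right) = 11 \left(-103\right) = -1133$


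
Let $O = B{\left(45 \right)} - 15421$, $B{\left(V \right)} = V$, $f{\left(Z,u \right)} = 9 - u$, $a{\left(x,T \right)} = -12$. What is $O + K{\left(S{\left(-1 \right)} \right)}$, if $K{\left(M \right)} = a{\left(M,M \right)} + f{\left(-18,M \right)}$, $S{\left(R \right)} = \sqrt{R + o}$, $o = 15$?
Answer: $-15379 - \sqrt{14} \approx -15383.0$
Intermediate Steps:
$S{\left(R \right)} = \sqrt{15 + R}$ ($S{\left(R \right)} = \sqrt{R + 15} = \sqrt{15 + R}$)
$K{\left(M \right)} = -3 - M$ ($K{\left(M \right)} = -12 - \left(-9 + M\right) = -3 - M$)
$O = -15376$ ($O = 45 - 15421 = -15376$)
$O + K{\left(S{\left(-1 \right)} \right)} = -15376 - \left(3 + \sqrt{15 - 1}\right) = -15376 - \left(3 + \sqrt{14}\right) = -15379 - \sqrt{14}$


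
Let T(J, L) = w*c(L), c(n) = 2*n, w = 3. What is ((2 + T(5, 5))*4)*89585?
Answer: 11466880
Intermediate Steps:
T(J, L) = 6*L (T(J, L) = 3*(2*L) = 6*L)
((2 + T(5, 5))*4)*89585 = ((2 + 6*5)*4)*89585 = ((2 + 30)*4)*89585 = (32*4)*89585 = 128*89585 = 11466880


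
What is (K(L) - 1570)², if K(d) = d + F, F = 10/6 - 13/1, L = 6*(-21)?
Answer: 26234884/9 ≈ 2.9150e+6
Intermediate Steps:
L = -126
F = -34/3 (F = 10*(⅙) - 13*1 = 5/3 - 13 = -34/3 ≈ -11.333)
K(d) = -34/3 + d (K(d) = d - 34/3 = -34/3 + d)
(K(L) - 1570)² = ((-34/3 - 126) - 1570)² = (-412/3 - 1570)² = (-5122/3)² = 26234884/9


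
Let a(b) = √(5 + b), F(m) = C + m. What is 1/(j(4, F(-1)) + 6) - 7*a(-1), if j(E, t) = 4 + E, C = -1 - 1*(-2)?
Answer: -195/14 ≈ -13.929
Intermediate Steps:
C = 1 (C = -1 + 2 = 1)
F(m) = 1 + m
1/(j(4, F(-1)) + 6) - 7*a(-1) = 1/((4 + 4) + 6) - 7*√(5 - 1) = 1/(8 + 6) - 7*√4 = 1/14 - 7*2 = 1/14 - 14 = -195/14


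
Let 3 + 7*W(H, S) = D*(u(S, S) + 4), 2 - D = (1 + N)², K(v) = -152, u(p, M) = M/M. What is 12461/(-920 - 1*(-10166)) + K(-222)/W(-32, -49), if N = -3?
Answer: 9999737/120198 ≈ 83.194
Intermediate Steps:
u(p, M) = 1
D = -2 (D = 2 - (1 - 3)² = 2 - 1*(-2)² = 2 - 1*4 = 2 - 4 = -2)
W(H, S) = -13/7 (W(H, S) = -3/7 + (-2*(1 + 4))/7 = -3/7 + (-2*5)/7 = -3/7 + (⅐)*(-10) = -3/7 - 10/7 = -13/7)
12461/(-920 - 1*(-10166)) + K(-222)/W(-32, -49) = 12461/(-920 - 1*(-10166)) - 152/(-13/7) = 12461/(-920 + 10166) - 152*(-7/13) = 12461/9246 + 1064/13 = 9999737/120198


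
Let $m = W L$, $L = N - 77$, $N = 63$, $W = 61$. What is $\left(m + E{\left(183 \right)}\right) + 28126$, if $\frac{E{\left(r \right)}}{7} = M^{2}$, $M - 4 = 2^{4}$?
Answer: $30072$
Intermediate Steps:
$M = 20$ ($M = 4 + 2^{4} = 4 + 16 = 20$)
$L = -14$ ($L = 63 - 77 = -14$)
$E{\left(r \right)} = 2800$ ($E{\left(r \right)} = 7 \cdot 20^{2} = 7 \cdot 400 = 2800$)
$m = -854$ ($m = 61 \left(-14\right) = -854$)
$\left(m + E{\left(183 \right)}\right) + 28126 = \left(-854 + 2800\right) + 28126 = 1946 + 28126 = 30072$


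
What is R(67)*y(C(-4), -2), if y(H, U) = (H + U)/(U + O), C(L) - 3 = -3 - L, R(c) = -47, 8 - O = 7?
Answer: 94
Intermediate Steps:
O = 1 (O = 8 - 1*7 = 8 - 7 = 1)
C(L) = -L (C(L) = 3 + (-3 - L) = -L)
y(H, U) = (H + U)/(1 + U) (y(H, U) = (H + U)/(U + 1) = (H + U)/(1 + U))
R(67)*y(C(-4), -2) = -47*(-1*(-4) - 2)/(1 - 2) = -47*(4 - 2)/(-1) = -(-47)*2 = -47*(-2) = 94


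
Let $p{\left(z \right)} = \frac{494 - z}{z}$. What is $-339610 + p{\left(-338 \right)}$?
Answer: $- \frac{4414962}{13} \approx -3.3961 \cdot 10^{5}$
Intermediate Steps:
$p{\left(z \right)} = \frac{494 - z}{z}$
$-339610 + p{\left(-338 \right)} = -339610 + \frac{494 - -338}{-338} = -339610 - \frac{494 + 338}{338} = -339610 - \frac{32}{13} = - \frac{4414962}{13}$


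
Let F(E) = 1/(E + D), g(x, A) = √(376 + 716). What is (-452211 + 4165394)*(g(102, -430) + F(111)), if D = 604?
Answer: 3713183/715 + 7426366*√273 ≈ 1.2271e+8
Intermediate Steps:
g(x, A) = 2*√273 (g(x, A) = √1092 = 2*√273)
F(E) = 1/(604 + E) (F(E) = 1/(E + 604) = 1/(604 + E))
(-452211 + 4165394)*(g(102, -430) + F(111)) = (-452211 + 4165394)*(2*√273 + 1/(604 + 111)) = 3713183*(2*√273 + 1/715) = 3713183*(1/715 + 2*√273) = 3713183/715 + 7426366*√273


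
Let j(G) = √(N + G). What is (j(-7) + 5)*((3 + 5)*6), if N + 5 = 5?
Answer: 240 + 48*I*√7 ≈ 240.0 + 127.0*I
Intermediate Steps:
N = 0 (N = -5 + 5 = 0)
j(G) = √G (j(G) = √(0 + G) = √G)
(j(-7) + 5)*((3 + 5)*6) = (√(-7) + 5)*((3 + 5)*6) = (I*√7 + 5)*(8*6) = (5 + I*√7)*48 = 240 + 48*I*√7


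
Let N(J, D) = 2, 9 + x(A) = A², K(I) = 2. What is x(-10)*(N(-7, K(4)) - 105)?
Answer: -9373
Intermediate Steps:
x(A) = -9 + A²
x(-10)*(N(-7, K(4)) - 105) = (-9 + (-10)²)*(2 - 105) = (-9 + 100)*(-103) = 91*(-103) = -9373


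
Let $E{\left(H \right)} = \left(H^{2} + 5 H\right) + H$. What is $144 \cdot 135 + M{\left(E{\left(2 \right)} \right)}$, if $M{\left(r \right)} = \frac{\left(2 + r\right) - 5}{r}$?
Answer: $\frac{311053}{16} \approx 19441.0$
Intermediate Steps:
$E{\left(H \right)} = H^{2} + 6 H$
$M{\left(r \right)} = \frac{-3 + r}{r}$
$144 \cdot 135 + M{\left(E{\left(2 \right)} \right)} = 144 \cdot 135 + \frac{-3 + 2 \left(6 + 2\right)}{2 \left(6 + 2\right)} = 19440 + \frac{-3 + 2 \cdot 8}{2 \cdot 8} = 19440 + \frac{-3 + 16}{16} = 19440 + \frac{1}{16} \cdot 13 = 19440 + \frac{13}{16} = \frac{311053}{16}$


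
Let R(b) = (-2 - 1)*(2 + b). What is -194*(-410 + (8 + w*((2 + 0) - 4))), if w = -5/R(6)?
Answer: 468413/6 ≈ 78069.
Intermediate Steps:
R(b) = -6 - 3*b (R(b) = -3*(2 + b) = -6 - 3*b)
w = 5/24 (w = -5/(-6 - 3*6) = -5/(-6 - 18) = -5/(-24) = -5*(-1/24) = 5/24 ≈ 0.20833)
-194*(-410 + (8 + w*((2 + 0) - 4))) = -194*(-410 + (8 + 5*((2 + 0) - 4)/24)) = -194*(-410 + (8 + 5*(2 - 4)/24)) = -194*(-410 + (8 + (5/24)*(-2))) = -194*(-410 + (8 - 5/12)) = -194*(-410 + 91/12) = -194*(-4829/12) = 468413/6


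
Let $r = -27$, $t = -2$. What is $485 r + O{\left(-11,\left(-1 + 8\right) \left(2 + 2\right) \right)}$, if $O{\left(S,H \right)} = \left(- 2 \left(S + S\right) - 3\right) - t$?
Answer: $-13052$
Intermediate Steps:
$O{\left(S,H \right)} = -1 - 4 S$ ($O{\left(S,H \right)} = \left(- 2 \left(S + S\right) - 3\right) - -2 = \left(- 2 \cdot 2 S - 3\right) + 2 = \left(- 4 S - 3\right) + 2 = \left(-3 - 4 S\right) + 2 = -1 - 4 S$)
$485 r + O{\left(-11,\left(-1 + 8\right) \left(2 + 2\right) \right)} = 485 \left(-27\right) - -43 = -13095 + \left(-1 + 44\right) = -13095 + 43 = -13052$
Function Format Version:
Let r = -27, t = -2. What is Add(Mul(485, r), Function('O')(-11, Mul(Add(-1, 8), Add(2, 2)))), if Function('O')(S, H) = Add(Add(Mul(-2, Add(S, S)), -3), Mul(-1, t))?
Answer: -13052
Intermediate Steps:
Function('O')(S, H) = Add(-1, Mul(-4, S)) (Function('O')(S, H) = Add(Add(Mul(-2, Add(S, S)), -3), Mul(-1, -2)) = Add(Add(Mul(-2, Mul(2, S)), -3), 2) = Add(Add(Mul(-4, S), -3), 2) = Add(Add(-3, Mul(-4, S)), 2) = Add(-1, Mul(-4, S)))
Add(Mul(485, r), Function('O')(-11, Mul(Add(-1, 8), Add(2, 2)))) = Add(Mul(485, -27), Add(-1, Mul(-4, -11))) = Add(-13095, Add(-1, 44)) = Add(-13095, 43) = -13052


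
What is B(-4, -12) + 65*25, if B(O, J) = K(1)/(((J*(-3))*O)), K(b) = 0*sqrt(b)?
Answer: 1625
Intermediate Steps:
K(b) = 0
B(O, J) = 0 (B(O, J) = 0/(((J*(-3))*O)) = 0/(((-3*J)*O)) = 0/((-3*J*O)) = 0*(-1/(3*J*O)) = 0)
B(-4, -12) + 65*25 = 0 + 65*25 = 0 + 1625 = 1625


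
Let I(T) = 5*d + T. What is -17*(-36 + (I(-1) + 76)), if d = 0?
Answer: -663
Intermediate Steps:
I(T) = T (I(T) = 5*0 + T = 0 + T = T)
-17*(-36 + (I(-1) + 76)) = -17*(-36 + (-1 + 76)) = -17*(-36 + 75) = -17*39 = -663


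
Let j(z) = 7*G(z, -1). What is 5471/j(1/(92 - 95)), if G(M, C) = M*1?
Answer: -16413/7 ≈ -2344.7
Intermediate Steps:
G(M, C) = M
j(z) = 7*z
5471/j(1/(92 - 95)) = 5471/((7/(92 - 95))) = 5471/((7/(-3))) = 5471/((7*(-⅓))) = 5471/(-7/3) = 5471*(-3/7) = -16413/7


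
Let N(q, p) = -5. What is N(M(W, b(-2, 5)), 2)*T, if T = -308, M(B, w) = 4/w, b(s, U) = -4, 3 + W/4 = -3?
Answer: 1540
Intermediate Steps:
W = -24 (W = -12 + 4*(-3) = -12 - 12 = -24)
N(M(W, b(-2, 5)), 2)*T = -5*(-308) = 1540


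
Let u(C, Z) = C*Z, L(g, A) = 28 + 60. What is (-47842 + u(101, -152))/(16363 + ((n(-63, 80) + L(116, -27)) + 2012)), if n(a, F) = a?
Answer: -31597/9200 ≈ -3.4345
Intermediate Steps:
L(g, A) = 88
(-47842 + u(101, -152))/(16363 + ((n(-63, 80) + L(116, -27)) + 2012)) = (-47842 + 101*(-152))/(16363 + ((-63 + 88) + 2012)) = (-47842 - 15352)/(16363 + (25 + 2012)) = -63194/(16363 + 2037) = -63194/18400 = -63194*1/18400 = -31597/9200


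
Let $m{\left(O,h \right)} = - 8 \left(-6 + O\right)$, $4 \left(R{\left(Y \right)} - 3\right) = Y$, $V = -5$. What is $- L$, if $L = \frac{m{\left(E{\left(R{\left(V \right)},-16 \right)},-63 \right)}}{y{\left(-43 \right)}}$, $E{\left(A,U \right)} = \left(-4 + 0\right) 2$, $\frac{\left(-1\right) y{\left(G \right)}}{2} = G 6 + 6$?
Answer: $- \frac{2}{9} \approx -0.22222$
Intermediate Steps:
$y{\left(G \right)} = -12 - 12 G$ ($y{\left(G \right)} = - 2 \left(G 6 + 6\right) = - 2 \left(6 G + 6\right) = - 2 \left(6 + 6 G\right) = -12 - 12 G$)
$R{\left(Y \right)} = 3 + \frac{Y}{4}$
$E{\left(A,U \right)} = -8$ ($E{\left(A,U \right)} = \left(-4\right) 2 = -8$)
$m{\left(O,h \right)} = 48 - 8 O$
$L = \frac{2}{9}$ ($L = \frac{48 - -64}{-12 - -516} = \frac{48 + 64}{-12 + 516} = \frac{112}{504} = 112 \cdot \frac{1}{504} = \frac{2}{9} \approx 0.22222$)
$- L = \left(-1\right) \frac{2}{9} = - \frac{2}{9}$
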